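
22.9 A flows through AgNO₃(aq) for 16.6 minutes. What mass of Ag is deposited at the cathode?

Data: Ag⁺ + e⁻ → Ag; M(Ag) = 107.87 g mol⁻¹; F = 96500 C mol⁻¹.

Q = I·t = 22.90 A × 996.00 s = 22810 C.
n(e⁻) = Q/F = 22810 / 96500 = 0.2364 mol.
Ag⁺ + e⁻ → Ag, so n(Ag) = n(e⁻)/1 = 0.2364 mol.
m = n·M = 0.2364 × 107.87 = 25.5 g.

25.5 g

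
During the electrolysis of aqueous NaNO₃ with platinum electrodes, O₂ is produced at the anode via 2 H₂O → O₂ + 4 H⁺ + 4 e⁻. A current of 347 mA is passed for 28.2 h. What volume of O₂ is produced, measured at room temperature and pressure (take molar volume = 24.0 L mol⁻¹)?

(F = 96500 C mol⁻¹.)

2.19 L

Q = I·t = 0.3470 A × 101520 s = 35230 C.
n(e⁻) = Q/F = 35230 / 96500 = 0.3651 mol.
4 electrons are transferred per O₂ molecule, so n(O₂) = 0.3651 / 4 = 0.09126 mol.
V = n × V_m = 0.09126 × 24.0 = 2.19 L.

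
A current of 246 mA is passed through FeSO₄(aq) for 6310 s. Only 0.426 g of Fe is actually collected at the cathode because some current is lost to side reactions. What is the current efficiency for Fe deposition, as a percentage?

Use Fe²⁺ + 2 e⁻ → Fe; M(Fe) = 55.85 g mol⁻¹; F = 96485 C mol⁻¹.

Q = I·t = 0.2460 × 6310.0 = 1552 C; n(e⁻) = 1552/96485 = 0.01609 mol.
Theoretical n(Fe) = n(e⁻)/2 = 0.008044 mol, i.e. m_theo = 0.008044 × 55.85 = 0.4493 g.
Efficiency = m_actual / m_theo = 0.426 / 0.4493 = 94.8 %.

94.8 %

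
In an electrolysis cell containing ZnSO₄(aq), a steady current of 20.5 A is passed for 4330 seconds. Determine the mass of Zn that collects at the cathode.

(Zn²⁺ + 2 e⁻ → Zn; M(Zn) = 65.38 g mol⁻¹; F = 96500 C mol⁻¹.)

Q = I·t = 20.50 A × 4330.0 s = 88760 C.
n(e⁻) = Q/F = 88760 / 96500 = 0.9198 mol.
Zn²⁺ + 2 e⁻ → Zn, so n(Zn) = n(e⁻)/2 = 0.4599 mol.
m = n·M = 0.4599 × 65.38 = 30.1 g.

30.1 g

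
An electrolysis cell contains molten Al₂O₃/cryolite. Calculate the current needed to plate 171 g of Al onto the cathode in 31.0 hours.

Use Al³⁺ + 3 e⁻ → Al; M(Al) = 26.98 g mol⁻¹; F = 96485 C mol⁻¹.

n(Al) = 171 / 26.98 = 6.338 mol.
n(e⁻) = 3 × 6.338 = 19.01 mol.
Q = n(e⁻)·F = 19.01 × 96485 = 1835000 C.
I = Q/t = 1835000 / 111600 s = 16.4 A.

16.4 A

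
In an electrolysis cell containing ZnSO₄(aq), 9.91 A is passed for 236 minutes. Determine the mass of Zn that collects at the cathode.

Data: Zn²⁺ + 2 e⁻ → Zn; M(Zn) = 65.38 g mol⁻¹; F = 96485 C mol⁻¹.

Q = I·t = 9.910 A × 14160 s = 140300 C.
n(e⁻) = Q/F = 140300 / 96485 = 1.454 mol.
Zn²⁺ + 2 e⁻ → Zn, so n(Zn) = n(e⁻)/2 = 0.7272 mol.
m = n·M = 0.7272 × 65.38 = 47.5 g.

47.5 g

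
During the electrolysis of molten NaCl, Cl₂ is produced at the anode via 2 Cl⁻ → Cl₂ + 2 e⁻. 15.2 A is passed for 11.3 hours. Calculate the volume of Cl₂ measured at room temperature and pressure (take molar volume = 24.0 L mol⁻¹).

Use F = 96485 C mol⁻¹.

Q = I·t = 15.20 A × 40680 s = 618300 C.
n(e⁻) = Q/F = 618300 / 96485 = 6.409 mol.
2 electrons are transferred per Cl₂ molecule, so n(Cl₂) = 6.409 / 2 = 3.204 mol.
V = n × V_m = 3.204 × 24.0 = 76.9 L.

76.9 L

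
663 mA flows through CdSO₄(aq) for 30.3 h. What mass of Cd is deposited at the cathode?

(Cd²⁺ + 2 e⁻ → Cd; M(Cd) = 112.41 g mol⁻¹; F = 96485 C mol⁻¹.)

Q = I·t = 0.6630 A × 109080 s = 72320 C.
n(e⁻) = Q/F = 72320 / 96485 = 0.7495 mol.
Cd²⁺ + 2 e⁻ → Cd, so n(Cd) = n(e⁻)/2 = 0.3748 mol.
m = n·M = 0.3748 × 112.41 = 42.1 g.

42.1 g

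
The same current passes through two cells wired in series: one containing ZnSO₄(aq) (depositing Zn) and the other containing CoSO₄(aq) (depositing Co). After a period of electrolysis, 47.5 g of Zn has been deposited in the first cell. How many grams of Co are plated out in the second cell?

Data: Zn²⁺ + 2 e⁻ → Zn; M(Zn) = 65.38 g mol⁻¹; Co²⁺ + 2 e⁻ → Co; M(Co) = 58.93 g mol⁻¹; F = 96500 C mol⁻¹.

42.8 g

n(Zn) = 47.5 / 65.38 = 0.7265 mol.
Since Zn²⁺ + 2 e⁻ → Zn, n(e⁻) passed = 2 × 0.7265 = 1.453 mol.
Cells in series carry the same charge, so the same 1.453 mol of electrons passes through cell 2.
Co²⁺ + 2 e⁻ → Co, so n(Co) = 1.453 / 2 = 0.7265 mol.
m(Co) = 0.7265 × 58.93 = 42.8 g.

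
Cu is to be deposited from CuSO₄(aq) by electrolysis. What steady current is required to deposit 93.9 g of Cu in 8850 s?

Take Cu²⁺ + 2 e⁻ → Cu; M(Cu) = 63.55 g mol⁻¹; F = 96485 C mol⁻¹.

32.2 A

n(Cu) = 93.9 / 63.55 = 1.478 mol.
n(e⁻) = 2 × 1.478 = 2.955 mol.
Q = n(e⁻)·F = 2.955 × 96485 = 285100 C.
I = Q/t = 285100 / 8850.0 s = 32.2 A.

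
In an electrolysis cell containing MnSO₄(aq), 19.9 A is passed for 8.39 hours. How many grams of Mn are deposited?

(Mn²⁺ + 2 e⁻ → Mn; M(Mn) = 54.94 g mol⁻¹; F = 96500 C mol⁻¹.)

171 g

Q = I·t = 19.90 A × 30204 s = 601100 C.
n(e⁻) = Q/F = 601100 / 96500 = 6.229 mol.
Mn²⁺ + 2 e⁻ → Mn, so n(Mn) = n(e⁻)/2 = 3.114 mol.
m = n·M = 3.114 × 54.94 = 171 g.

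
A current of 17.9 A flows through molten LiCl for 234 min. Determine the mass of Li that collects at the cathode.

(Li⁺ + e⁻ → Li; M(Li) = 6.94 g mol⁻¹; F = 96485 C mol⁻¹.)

Q = I·t = 17.90 A × 14040 s = 251300 C.
n(e⁻) = Q/F = 251300 / 96485 = 2.605 mol.
Li⁺ + e⁻ → Li, so n(Li) = n(e⁻)/1 = 2.605 mol.
m = n·M = 2.605 × 6.94 = 18.1 g.

18.1 g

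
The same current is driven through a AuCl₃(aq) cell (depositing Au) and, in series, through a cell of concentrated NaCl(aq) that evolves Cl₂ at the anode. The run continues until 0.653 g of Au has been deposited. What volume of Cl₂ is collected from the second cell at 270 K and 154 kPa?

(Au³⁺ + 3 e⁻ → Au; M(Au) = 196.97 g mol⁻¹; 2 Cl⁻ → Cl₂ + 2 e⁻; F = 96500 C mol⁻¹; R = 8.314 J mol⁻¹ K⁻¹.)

n(Au) = 0.653 / 196.97 = 0.003315 mol, so n(e⁻) = 3 × 0.003315 = 0.009946 mol.
The cells are in series, so the same 0.009946 mol of electrons passes through the second cell.
2 Cl⁻ → Cl₂ + 2 e⁻ — 2 mol e⁻ per mol Cl₂, so n(Cl₂) = 0.009946/2 = 0.004973 mol.
V = nRT/P = (0.004973 × 8.314 × 270) / (154 × 10³) = 7.25 × 10⁻⁵ m³ = 0.0725 L.

0.0725 L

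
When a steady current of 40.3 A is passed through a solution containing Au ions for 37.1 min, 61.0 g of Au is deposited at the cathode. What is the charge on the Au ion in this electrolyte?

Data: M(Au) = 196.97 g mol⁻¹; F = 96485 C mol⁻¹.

+3

Q = I·t = 40.30 A × 2226.0 s = 89710 C, so n(e⁻) = 89710/96485 = 0.9298 mol.
n(Au) deposited = 61.0 / 196.97 = 0.3097 mol.
Electrons per atom = n(e⁻)/n(Au) = 0.9298 / 0.3097 = 3.00 ≈ 3, so the ion is Au³⁺.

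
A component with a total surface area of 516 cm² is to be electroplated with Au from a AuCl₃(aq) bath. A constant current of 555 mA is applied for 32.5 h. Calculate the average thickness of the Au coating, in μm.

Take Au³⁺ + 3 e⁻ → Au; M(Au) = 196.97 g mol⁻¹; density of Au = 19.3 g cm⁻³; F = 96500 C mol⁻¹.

44.4 μm

Q = I·t = 0.5550 × 117000 = 64940 C; n(e⁻) = 0.6729 mol.
n(Au) = n(e⁻)/3 = 0.2243 mol, so m = 0.2243 × 196.97 = 44.18 g.
Volume = m/ρ = 44.18 / 19.3 = 2.289 cm³.
Thickness = V/A = 2.289 / 516 = 0.00444 cm = 44.4 μm.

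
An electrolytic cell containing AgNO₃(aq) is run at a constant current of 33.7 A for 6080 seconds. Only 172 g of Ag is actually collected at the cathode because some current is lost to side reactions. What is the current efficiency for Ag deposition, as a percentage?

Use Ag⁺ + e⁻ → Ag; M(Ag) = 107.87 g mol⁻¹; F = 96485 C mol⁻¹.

Q = I·t = 33.70 × 6080.0 = 204900 C; n(e⁻) = 204900/96485 = 2.124 mol.
Theoretical n(Ag) = n(e⁻)/1 = 2.124 mol, i.e. m_theo = 2.124 × 107.87 = 229.1 g.
Efficiency = m_actual / m_theo = 172 / 229.1 = 75.1 %.

75.1 %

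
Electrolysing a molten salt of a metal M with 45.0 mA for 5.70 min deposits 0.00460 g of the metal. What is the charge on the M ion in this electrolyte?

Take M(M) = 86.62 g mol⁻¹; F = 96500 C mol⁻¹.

+3

Q = I·t = 0.04500 A × 342.00 s = 15.39 C, so n(e⁻) = 15.39/96500 = 0.0001595 mol.
n(M) deposited = 0.00460 / 86.62 = 0.00005311 mol.
Electrons per atom = n(e⁻)/n(M) = 0.0001595 / 0.00005311 = 3.00 ≈ 3, so the ion is M³⁺.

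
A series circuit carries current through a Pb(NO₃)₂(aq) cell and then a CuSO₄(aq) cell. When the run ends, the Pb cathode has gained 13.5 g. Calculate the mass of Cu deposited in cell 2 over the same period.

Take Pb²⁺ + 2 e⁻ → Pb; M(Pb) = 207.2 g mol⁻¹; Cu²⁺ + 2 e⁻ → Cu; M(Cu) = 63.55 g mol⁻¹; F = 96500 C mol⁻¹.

n(Pb) = 13.5 / 207.2 = 0.06515 mol.
Since Pb²⁺ + 2 e⁻ → Pb, n(e⁻) passed = 2 × 0.06515 = 0.1303 mol.
Cells in series carry the same charge, so the same 0.1303 mol of electrons passes through cell 2.
Cu²⁺ + 2 e⁻ → Cu, so n(Cu) = 0.1303 / 2 = 0.06515 mol.
m(Cu) = 0.06515 × 63.55 = 4.14 g.

4.14 g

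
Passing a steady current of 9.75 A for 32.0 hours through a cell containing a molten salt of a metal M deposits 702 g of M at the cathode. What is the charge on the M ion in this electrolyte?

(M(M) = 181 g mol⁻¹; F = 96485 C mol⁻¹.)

Q = I·t = 9.750 A × 115200 s = 1123000 C, so n(e⁻) = 1123000/96485 = 11.64 mol.
n(M) deposited = 702 / 181 = 3.878 mol.
Electrons per atom = n(e⁻)/n(M) = 11.64 / 3.878 = 3.00 ≈ 3, so the ion is M³⁺.

+3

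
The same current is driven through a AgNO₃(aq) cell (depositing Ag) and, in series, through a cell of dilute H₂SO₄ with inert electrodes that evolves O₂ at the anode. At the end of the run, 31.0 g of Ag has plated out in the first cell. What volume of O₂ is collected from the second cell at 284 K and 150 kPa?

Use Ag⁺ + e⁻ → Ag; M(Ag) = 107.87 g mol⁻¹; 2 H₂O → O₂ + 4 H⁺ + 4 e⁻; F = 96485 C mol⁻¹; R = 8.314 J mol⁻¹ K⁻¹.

n(Ag) = 31.0 / 107.87 = 0.2874 mol, so n(e⁻) = 1 × 0.2874 = 0.2874 mol.
The cells are in series, so the same 0.2874 mol of electrons passes through the second cell.
2 H₂O → O₂ + 4 H⁺ + 4 e⁻ — 4 mol e⁻ per mol O₂, so n(O₂) = 0.2874/4 = 0.07185 mol.
V = nRT/P = (0.07185 × 8.314 × 284) / (150 × 10³) = 0.00113 m³ = 1.13 L.

1.13 L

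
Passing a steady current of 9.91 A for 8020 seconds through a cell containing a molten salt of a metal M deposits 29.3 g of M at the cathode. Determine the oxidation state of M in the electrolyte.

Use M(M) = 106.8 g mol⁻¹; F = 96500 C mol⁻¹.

Q = I·t = 9.910 A × 8020.0 s = 79480 C, so n(e⁻) = 79480/96500 = 0.8236 mol.
n(M) deposited = 29.3 / 106.8 = 0.2743 mol.
Electrons per atom = n(e⁻)/n(M) = 0.8236 / 0.2743 = 3.00 ≈ 3, so the ion is M³⁺.

+3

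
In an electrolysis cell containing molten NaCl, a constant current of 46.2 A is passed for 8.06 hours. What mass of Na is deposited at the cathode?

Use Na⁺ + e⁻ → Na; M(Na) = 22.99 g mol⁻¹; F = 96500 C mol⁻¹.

Q = I·t = 46.20 A × 29016 s = 1341000 C.
n(e⁻) = Q/F = 1341000 / 96500 = 13.89 mol.
Na⁺ + e⁻ → Na, so n(Na) = n(e⁻)/1 = 13.89 mol.
m = n·M = 13.89 × 22.99 = 319 g.

319 g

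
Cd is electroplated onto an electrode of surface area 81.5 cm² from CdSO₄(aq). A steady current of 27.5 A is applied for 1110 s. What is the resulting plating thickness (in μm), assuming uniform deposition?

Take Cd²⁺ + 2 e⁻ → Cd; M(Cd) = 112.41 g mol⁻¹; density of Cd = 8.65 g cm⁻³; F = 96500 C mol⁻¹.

252 μm

Q = I·t = 27.50 × 1110.0 = 30520 C; n(e⁻) = 0.3163 mol.
n(Cd) = n(e⁻)/2 = 0.1582 mol, so m = 0.1582 × 112.41 = 17.78 g.
Volume = m/ρ = 17.78 / 8.65 = 2.055 cm³.
Thickness = V/A = 2.055 / 81.5 = 0.0252 cm = 252 μm.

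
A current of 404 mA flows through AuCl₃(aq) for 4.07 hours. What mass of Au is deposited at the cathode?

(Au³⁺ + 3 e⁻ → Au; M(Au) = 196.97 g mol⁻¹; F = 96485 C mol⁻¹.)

Q = I·t = 0.4040 A × 14652 s = 5919 C.
n(e⁻) = Q/F = 5919 / 96485 = 0.06135 mol.
Au³⁺ + 3 e⁻ → Au, so n(Au) = n(e⁻)/3 = 0.02045 mol.
m = n·M = 0.02045 × 196.97 = 4.03 g.

4.03 g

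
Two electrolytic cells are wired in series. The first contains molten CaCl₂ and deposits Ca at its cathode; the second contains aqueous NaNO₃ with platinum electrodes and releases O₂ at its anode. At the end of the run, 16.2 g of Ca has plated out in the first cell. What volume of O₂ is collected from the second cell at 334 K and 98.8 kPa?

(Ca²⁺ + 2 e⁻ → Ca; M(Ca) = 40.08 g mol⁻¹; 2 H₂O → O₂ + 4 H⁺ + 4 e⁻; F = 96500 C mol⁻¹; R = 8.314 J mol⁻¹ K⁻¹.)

n(Ca) = 16.2 / 40.08 = 0.4042 mol, so n(e⁻) = 2 × 0.4042 = 0.8084 mol.
The cells are in series, so the same 0.8084 mol of electrons passes through the second cell.
2 H₂O → O₂ + 4 H⁺ + 4 e⁻ — 4 mol e⁻ per mol O₂, so n(O₂) = 0.8084/4 = 0.2021 mol.
V = nRT/P = (0.2021 × 8.314 × 334) / (98.8 × 10³) = 0.00568 m³ = 5.68 L.

5.68 L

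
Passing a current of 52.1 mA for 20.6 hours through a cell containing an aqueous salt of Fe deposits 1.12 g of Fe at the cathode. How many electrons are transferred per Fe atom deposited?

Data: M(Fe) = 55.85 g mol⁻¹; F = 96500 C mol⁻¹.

2

Q = I·t = 0.05210 A × 74160 s = 3864 C, so n(e⁻) = 3864/96500 = 0.04004 mol.
n(Fe) deposited = 1.12 / 55.85 = 0.02005 mol.
Electrons per atom = n(e⁻)/n(Fe) = 0.04004 / 0.02005 = 2.00 ≈ 2, so the ion is Fe²⁺.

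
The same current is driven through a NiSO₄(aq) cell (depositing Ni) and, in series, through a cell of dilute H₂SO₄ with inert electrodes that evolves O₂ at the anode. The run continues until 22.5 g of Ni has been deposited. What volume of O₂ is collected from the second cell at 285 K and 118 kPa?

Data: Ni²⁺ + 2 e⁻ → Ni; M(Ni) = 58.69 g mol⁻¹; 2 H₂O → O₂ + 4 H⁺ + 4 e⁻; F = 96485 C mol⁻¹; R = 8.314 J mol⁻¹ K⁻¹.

n(Ni) = 22.5 / 58.69 = 0.3834 mol, so n(e⁻) = 2 × 0.3834 = 0.7667 mol.
The cells are in series, so the same 0.7667 mol of electrons passes through the second cell.
2 H₂O → O₂ + 4 H⁺ + 4 e⁻ — 4 mol e⁻ per mol O₂, so n(O₂) = 0.7667/4 = 0.1917 mol.
V = nRT/P = (0.1917 × 8.314 × 285) / (118 × 10³) = 0.00385 m³ = 3.85 L.

3.85 L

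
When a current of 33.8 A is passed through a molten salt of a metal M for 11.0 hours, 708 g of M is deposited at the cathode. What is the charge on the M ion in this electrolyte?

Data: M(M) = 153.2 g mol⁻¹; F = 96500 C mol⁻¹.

Q = I·t = 33.80 A × 39600 s = 1338000 C, so n(e⁻) = 1338000/96500 = 13.87 mol.
n(M) deposited = 708 / 153.2 = 4.621 mol.
Electrons per atom = n(e⁻)/n(M) = 13.87 / 4.621 = 3.00 ≈ 3, so the ion is M³⁺.

+3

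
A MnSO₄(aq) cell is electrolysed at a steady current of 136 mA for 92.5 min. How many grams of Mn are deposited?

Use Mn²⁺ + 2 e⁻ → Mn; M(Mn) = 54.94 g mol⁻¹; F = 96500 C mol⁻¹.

Q = I·t = 0.1360 A × 5550.0 s = 754.8 C.
n(e⁻) = Q/F = 754.8 / 96500 = 0.007822 mol.
Mn²⁺ + 2 e⁻ → Mn, so n(Mn) = n(e⁻)/2 = 0.003911 mol.
m = n·M = 0.003911 × 54.94 = 0.215 g.

0.215 g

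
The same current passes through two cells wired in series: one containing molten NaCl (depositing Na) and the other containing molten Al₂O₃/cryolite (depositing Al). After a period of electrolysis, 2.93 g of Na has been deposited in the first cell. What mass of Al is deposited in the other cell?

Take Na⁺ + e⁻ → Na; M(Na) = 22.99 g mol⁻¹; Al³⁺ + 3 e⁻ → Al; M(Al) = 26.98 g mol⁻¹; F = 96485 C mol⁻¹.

1.15 g

n(Na) = 2.93 / 22.99 = 0.1274 mol.
Since Na⁺ + e⁻ → Na, n(e⁻) passed = 1 × 0.1274 = 0.1274 mol.
Cells in series carry the same charge, so the same 0.1274 mol of electrons passes through cell 2.
Al³⁺ + 3 e⁻ → Al, so n(Al) = 0.1274 / 3 = 0.04248 mol.
m(Al) = 0.04248 × 26.98 = 1.15 g.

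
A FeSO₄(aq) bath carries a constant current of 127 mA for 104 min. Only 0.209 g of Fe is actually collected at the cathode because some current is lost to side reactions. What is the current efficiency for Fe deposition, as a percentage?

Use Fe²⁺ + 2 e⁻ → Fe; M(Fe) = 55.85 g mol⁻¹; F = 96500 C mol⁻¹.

91.1 %

Q = I·t = 0.1270 × 6240.0 = 792.5 C; n(e⁻) = 792.5/96500 = 0.008212 mol.
Theoretical n(Fe) = n(e⁻)/2 = 0.004106 mol, i.e. m_theo = 0.004106 × 55.85 = 0.2293 g.
Efficiency = m_actual / m_theo = 0.209 / 0.2293 = 91.1 %.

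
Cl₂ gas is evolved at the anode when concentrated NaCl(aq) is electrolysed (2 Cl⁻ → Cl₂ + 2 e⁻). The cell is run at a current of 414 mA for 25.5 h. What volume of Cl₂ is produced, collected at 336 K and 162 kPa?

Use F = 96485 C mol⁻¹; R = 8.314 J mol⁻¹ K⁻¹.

Q = I·t = 0.4140 A × 91800 s = 38010 C.
n(e⁻) = Q/F = 38010 / 96485 = 0.3939 mol.
2 electrons are transferred per Cl₂ molecule, so n(Cl₂) = 0.3939 / 2 = 0.1969 mol.
V = nRT/P = (0.1969 × 8.314 × 336) / (162 × 10³ Pa) = 0.00340 m³ = 3.40 L.

3.40 L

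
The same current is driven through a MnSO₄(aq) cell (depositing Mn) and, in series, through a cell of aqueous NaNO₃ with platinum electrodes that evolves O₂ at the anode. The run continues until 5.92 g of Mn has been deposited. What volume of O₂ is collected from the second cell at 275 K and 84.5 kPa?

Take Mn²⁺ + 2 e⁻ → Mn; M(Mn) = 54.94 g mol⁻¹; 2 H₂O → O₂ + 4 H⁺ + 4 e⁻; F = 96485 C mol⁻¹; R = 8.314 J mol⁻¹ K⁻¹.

1.46 L

n(Mn) = 5.92 / 54.94 = 0.1078 mol, so n(e⁻) = 2 × 0.1078 = 0.2155 mol.
The cells are in series, so the same 0.2155 mol of electrons passes through the second cell.
2 H₂O → O₂ + 4 H⁺ + 4 e⁻ — 4 mol e⁻ per mol O₂, so n(O₂) = 0.2155/4 = 0.05388 mol.
V = nRT/P = (0.05388 × 8.314 × 275) / (84.5 × 10³) = 0.00146 m³ = 1.46 L.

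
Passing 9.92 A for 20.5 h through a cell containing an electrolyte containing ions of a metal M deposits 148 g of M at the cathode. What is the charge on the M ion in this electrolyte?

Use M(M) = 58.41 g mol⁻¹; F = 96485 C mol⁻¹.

+3

Q = I·t = 9.920 A × 73800 s = 732100 C, so n(e⁻) = 732100/96485 = 7.588 mol.
n(M) deposited = 148 / 58.41 = 2.534 mol.
Electrons per atom = n(e⁻)/n(M) = 7.588 / 2.534 = 2.99 ≈ 3, so the ion is M³⁺.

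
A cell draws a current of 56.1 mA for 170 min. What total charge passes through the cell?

572 C

Q = I·t = 0.05610 A × 10200 s = 572 C.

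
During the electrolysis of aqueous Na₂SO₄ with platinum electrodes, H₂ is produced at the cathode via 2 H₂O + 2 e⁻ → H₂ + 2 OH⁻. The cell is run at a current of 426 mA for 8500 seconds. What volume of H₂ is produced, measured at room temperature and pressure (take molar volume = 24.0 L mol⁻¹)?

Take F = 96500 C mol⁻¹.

Q = I·t = 0.4260 A × 8500.0 s = 3621 C.
n(e⁻) = Q/F = 3621 / 96500 = 0.03752 mol.
2 electrons are transferred per H₂ molecule, so n(H₂) = 0.03752 / 2 = 0.01876 mol.
V = n × V_m = 0.01876 × 24.0 = 0.450 L.

0.450 L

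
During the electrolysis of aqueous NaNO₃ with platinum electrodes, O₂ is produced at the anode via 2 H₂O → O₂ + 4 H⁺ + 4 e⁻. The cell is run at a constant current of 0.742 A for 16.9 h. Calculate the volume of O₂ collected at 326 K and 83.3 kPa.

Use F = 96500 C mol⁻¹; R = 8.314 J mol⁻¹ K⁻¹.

Q = I·t = 0.7420 A × 60840 s = 45140 C.
n(e⁻) = Q/F = 45140 / 96500 = 0.4678 mol.
4 electrons are transferred per O₂ molecule, so n(O₂) = 0.4678 / 4 = 0.1170 mol.
V = nRT/P = (0.1170 × 8.314 × 326) / (83.3 × 10³ Pa) = 0.00381 m³ = 3.81 L.

3.81 L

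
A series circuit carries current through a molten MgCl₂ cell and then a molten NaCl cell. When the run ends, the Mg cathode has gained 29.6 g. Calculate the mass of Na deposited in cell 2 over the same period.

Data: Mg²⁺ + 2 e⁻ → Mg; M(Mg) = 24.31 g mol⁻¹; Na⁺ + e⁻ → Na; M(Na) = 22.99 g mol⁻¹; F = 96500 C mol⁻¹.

n(Mg) = 29.6 / 24.31 = 1.218 mol.
Since Mg²⁺ + 2 e⁻ → Mg, n(e⁻) passed = 2 × 1.218 = 2.435 mol.
Cells in series carry the same charge, so the same 2.435 mol of electrons passes through cell 2.
Na⁺ + e⁻ → Na, so n(Na) = 2.435 / 1 = 2.435 mol.
m(Na) = 2.435 × 22.99 = 56.0 g.

56.0 g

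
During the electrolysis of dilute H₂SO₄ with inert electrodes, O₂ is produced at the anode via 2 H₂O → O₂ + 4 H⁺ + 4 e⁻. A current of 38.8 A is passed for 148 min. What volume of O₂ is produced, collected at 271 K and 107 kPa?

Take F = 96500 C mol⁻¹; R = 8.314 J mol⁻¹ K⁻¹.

18.8 L

Q = I·t = 38.80 A × 8880.0 s = 344500 C.
n(e⁻) = Q/F = 344500 / 96500 = 3.570 mol.
4 electrons are transferred per O₂ molecule, so n(O₂) = 3.570 / 4 = 0.8926 mol.
V = nRT/P = (0.8926 × 8.314 × 271) / (107 × 10³ Pa) = 0.0188 m³ = 18.8 L.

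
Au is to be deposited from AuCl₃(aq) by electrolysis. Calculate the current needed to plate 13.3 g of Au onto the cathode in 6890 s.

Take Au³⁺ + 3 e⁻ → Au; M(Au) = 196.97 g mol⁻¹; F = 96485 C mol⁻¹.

2.84 A

n(Au) = 13.3 / 196.97 = 0.06752 mol.
n(e⁻) = 3 × 0.06752 = 0.2026 mol.
Q = n(e⁻)·F = 0.2026 × 96485 = 19540 C.
I = Q/t = 19540 / 6890.0 s = 2.84 A.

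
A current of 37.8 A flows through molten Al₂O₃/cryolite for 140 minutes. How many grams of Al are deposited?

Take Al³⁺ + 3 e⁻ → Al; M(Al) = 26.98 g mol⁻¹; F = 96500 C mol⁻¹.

Q = I·t = 37.80 A × 8400.0 s = 317500 C.
n(e⁻) = Q/F = 317500 / 96500 = 3.290 mol.
Al³⁺ + 3 e⁻ → Al, so n(Al) = n(e⁻)/3 = 1.097 mol.
m = n·M = 1.097 × 26.98 = 29.6 g.

29.6 g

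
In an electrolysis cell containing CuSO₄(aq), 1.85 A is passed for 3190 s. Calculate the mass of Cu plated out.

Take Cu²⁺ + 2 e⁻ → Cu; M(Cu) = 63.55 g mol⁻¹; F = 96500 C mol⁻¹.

Q = I·t = 1.850 A × 3190.0 s = 5902 C.
n(e⁻) = Q/F = 5902 / 96500 = 0.06116 mol.
Cu²⁺ + 2 e⁻ → Cu, so n(Cu) = n(e⁻)/2 = 0.03058 mol.
m = n·M = 0.03058 × 63.55 = 1.94 g.

1.94 g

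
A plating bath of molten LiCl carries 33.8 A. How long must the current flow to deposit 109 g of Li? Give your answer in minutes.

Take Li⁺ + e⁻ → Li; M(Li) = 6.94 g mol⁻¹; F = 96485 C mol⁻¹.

n(Li) = m/M = 109 / 6.94 = 15.71 mol.
Each Li atom requires 1 electron, so n(e⁻) = 1 × 15.71 = 15.71 mol.
Q = n(e⁻)·F = 15.71 × 96485 = 1515000 C.
t = Q/I = 1515000 / 33.80 A = 44830 s = 747 min.

747 min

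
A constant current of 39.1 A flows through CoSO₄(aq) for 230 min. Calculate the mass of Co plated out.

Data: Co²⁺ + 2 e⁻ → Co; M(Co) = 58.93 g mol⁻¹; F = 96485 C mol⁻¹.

165 g

Q = I·t = 39.10 A × 13800 s = 539600 C.
n(e⁻) = Q/F = 539600 / 96485 = 5.592 mol.
Co²⁺ + 2 e⁻ → Co, so n(Co) = n(e⁻)/2 = 2.796 mol.
m = n·M = 2.796 × 58.93 = 165 g.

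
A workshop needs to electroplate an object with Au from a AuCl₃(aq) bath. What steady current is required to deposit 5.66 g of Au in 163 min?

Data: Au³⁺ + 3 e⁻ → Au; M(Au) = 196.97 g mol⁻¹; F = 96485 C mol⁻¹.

n(Au) = 5.66 / 196.97 = 0.02874 mol.
n(e⁻) = 3 × 0.02874 = 0.08621 mol.
Q = n(e⁻)·F = 0.08621 × 96485 = 8318 C.
I = Q/t = 8318 / 9780.0 s = 0.850 A.

0.850 A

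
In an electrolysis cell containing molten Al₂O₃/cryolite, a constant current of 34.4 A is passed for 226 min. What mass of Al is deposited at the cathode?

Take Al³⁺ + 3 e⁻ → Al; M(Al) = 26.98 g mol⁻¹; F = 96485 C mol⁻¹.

43.5 g

Q = I·t = 34.40 A × 13560 s = 466500 C.
n(e⁻) = Q/F = 466500 / 96485 = 4.835 mol.
Al³⁺ + 3 e⁻ → Al, so n(Al) = n(e⁻)/3 = 1.612 mol.
m = n·M = 1.612 × 26.98 = 43.5 g.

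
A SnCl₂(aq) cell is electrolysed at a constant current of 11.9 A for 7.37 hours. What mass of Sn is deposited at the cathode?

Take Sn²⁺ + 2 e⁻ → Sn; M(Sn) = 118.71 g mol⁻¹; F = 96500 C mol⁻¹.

Q = I·t = 11.90 A × 26532 s = 315700 C.
n(e⁻) = Q/F = 315700 / 96500 = 3.272 mol.
Sn²⁺ + 2 e⁻ → Sn, so n(Sn) = n(e⁻)/2 = 1.636 mol.
m = n·M = 1.636 × 118.71 = 194 g.

194 g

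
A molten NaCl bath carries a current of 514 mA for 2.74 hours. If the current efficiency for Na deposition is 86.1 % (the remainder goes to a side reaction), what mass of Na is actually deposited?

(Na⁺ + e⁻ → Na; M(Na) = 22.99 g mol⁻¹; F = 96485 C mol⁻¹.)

1.04 g

Q = I·t = 0.5140 × 9864.0 = 5070 C.
n(e⁻) = 5070/96485 = 0.05255 mol; theoretically n(Na) = 0.05255/1 = 0.05255 mol, m_theo = 1.208 g.
At 86.1 % efficiency, m_actual = 0.861 × 1.208 = 1.04 g.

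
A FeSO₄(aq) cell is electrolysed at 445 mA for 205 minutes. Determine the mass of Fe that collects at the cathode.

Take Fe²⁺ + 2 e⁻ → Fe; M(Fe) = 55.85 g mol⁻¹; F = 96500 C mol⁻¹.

Q = I·t = 0.4450 A × 12300 s = 5474 C.
n(e⁻) = Q/F = 5474 / 96500 = 0.05672 mol.
Fe²⁺ + 2 e⁻ → Fe, so n(Fe) = n(e⁻)/2 = 0.02836 mol.
m = n·M = 0.02836 × 55.85 = 1.58 g.

1.58 g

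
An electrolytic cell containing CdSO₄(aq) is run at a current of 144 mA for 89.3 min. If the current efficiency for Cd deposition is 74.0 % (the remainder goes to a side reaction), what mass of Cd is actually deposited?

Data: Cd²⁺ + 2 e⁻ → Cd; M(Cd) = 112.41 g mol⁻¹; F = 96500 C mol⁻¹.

Q = I·t = 0.1440 × 5358.0 = 771.6 C.
n(e⁻) = 771.6/96500 = 0.007995 mol; theoretically n(Cd) = 0.007995/2 = 0.003998 mol, m_theo = 0.4494 g.
At 74.0 % efficiency, m_actual = 0.740 × 0.4494 = 0.333 g.

0.333 g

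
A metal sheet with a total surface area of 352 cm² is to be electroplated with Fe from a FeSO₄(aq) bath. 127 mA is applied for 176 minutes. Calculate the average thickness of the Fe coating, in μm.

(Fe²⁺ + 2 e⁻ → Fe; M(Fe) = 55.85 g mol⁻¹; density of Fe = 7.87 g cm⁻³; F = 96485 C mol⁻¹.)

1.40 μm

Q = I·t = 0.1270 × 10560 = 1341 C; n(e⁻) = 0.01390 mol.
n(Fe) = n(e⁻)/2 = 0.006950 mol, so m = 0.006950 × 55.85 = 0.3882 g.
Volume = m/ρ = 0.3882 / 7.87 = 0.04932 cm³.
Thickness = V/A = 0.04932 / 352 = 1.40 × 10⁻⁴ cm = 1.40 μm.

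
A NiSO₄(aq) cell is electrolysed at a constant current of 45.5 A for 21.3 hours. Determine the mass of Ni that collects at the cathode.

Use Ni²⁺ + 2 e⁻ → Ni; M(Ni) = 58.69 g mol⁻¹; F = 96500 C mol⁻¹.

1060 g

Q = I·t = 45.50 A × 76680 s = 3489000 C.
n(e⁻) = Q/F = 3489000 / 96500 = 36.15 mol.
Ni²⁺ + 2 e⁻ → Ni, so n(Ni) = n(e⁻)/2 = 18.08 mol.
m = n·M = 18.08 × 58.69 = 1060 g.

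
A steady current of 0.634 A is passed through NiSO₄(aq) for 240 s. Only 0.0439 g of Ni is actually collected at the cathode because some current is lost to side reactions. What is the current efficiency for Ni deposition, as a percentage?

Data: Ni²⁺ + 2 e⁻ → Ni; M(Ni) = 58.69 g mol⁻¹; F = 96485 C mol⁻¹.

94.9 %

Q = I·t = 0.6340 × 240.00 = 152.2 C; n(e⁻) = 152.2/96485 = 0.001577 mol.
Theoretical n(Ni) = n(e⁻)/2 = 0.0007885 mol, i.e. m_theo = 0.0007885 × 58.69 = 0.04628 g.
Efficiency = m_actual / m_theo = 0.0439 / 0.04628 = 94.9 %.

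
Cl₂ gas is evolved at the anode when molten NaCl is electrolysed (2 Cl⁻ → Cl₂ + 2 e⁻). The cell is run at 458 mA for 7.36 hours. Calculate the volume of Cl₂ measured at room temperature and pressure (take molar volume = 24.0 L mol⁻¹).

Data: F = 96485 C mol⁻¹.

1.51 L

Q = I·t = 0.4580 A × 26496 s = 12140 C.
n(e⁻) = Q/F = 12140 / 96485 = 0.1258 mol.
2 electrons are transferred per Cl₂ molecule, so n(Cl₂) = 0.1258 / 2 = 0.06289 mol.
V = n × V_m = 0.06289 × 24.0 = 1.51 L.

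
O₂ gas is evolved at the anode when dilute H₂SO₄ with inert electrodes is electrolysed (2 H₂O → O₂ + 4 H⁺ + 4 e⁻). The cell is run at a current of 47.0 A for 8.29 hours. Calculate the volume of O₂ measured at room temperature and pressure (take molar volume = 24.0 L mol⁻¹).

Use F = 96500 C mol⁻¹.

Q = I·t = 47.00 A × 29844 s = 1403000 C.
n(e⁻) = Q/F = 1403000 / 96500 = 14.54 mol.
4 electrons are transferred per O₂ molecule, so n(O₂) = 14.54 / 4 = 3.634 mol.
V = n × V_m = 3.634 × 24.0 = 87.2 L.

87.2 L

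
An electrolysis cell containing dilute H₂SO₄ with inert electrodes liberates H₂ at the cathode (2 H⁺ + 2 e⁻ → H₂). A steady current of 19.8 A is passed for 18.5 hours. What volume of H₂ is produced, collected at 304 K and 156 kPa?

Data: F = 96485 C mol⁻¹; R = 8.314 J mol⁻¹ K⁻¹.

Q = I·t = 19.80 A × 66600 s = 1319000 C.
n(e⁻) = Q/F = 1319000 / 96485 = 13.67 mol.
2 electrons are transferred per H₂ molecule, so n(H₂) = 13.67 / 2 = 6.834 mol.
V = nRT/P = (6.834 × 8.314 × 304) / (156 × 10³ Pa) = 0.111 m³ = 111 L.

111 L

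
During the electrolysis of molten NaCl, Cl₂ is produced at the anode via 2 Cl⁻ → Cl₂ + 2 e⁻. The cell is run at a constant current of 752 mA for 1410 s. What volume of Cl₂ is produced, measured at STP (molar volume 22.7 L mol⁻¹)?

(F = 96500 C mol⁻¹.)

Q = I·t = 0.7520 A × 1410.0 s = 1060 C.
n(e⁻) = Q/F = 1060 / 96500 = 0.01099 mol.
2 electrons are transferred per Cl₂ molecule, so n(Cl₂) = 0.01099 / 2 = 0.005494 mol.
V = n × V_m = 0.005494 × 22.7 = 0.125 L.

0.125 L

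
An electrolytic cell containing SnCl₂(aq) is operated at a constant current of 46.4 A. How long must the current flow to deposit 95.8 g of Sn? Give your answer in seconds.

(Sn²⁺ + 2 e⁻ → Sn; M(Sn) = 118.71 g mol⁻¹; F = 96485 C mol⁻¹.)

n(Sn) = m/M = 95.8 / 118.71 = 0.8070 mol.
Each Sn atom requires 2 electrons, so n(e⁻) = 2 × 0.8070 = 1.614 mol.
Q = n(e⁻)·F = 1.614 × 96485 = 155700 C.
t = Q/I = 155700 / 46.40 A = 3356 s.

3360 s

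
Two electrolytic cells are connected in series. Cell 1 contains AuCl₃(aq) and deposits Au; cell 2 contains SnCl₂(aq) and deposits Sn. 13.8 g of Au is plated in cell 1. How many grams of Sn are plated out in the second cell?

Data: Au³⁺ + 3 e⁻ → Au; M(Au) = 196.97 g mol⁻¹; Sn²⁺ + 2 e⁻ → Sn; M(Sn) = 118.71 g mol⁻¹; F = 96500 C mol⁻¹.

n(Au) = 13.8 / 196.97 = 0.07006 mol.
Since Au³⁺ + 3 e⁻ → Au, n(e⁻) passed = 3 × 0.07006 = 0.2102 mol.
Cells in series carry the same charge, so the same 0.2102 mol of electrons passes through cell 2.
Sn²⁺ + 2 e⁻ → Sn, so n(Sn) = 0.2102 / 2 = 0.1051 mol.
m(Sn) = 0.1051 × 118.71 = 12.5 g.

12.5 g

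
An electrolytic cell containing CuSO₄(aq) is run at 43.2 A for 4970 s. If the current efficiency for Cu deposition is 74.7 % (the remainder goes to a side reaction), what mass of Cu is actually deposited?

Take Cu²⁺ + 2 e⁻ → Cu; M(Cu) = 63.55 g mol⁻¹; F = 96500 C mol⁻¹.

Q = I·t = 43.20 × 4970.0 = 214700 C.
n(e⁻) = 214700/96500 = 2.225 mol; theoretically n(Cu) = 2.225/2 = 1.112 mol, m_theo = 70.70 g.
At 74.7 % efficiency, m_actual = 0.747 × 70.70 = 52.8 g.

52.8 g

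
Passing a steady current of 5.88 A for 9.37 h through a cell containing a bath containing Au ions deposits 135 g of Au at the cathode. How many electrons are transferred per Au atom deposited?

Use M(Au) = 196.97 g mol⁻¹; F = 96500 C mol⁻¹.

Q = I·t = 5.880 A × 33732 s = 198300 C, so n(e⁻) = 198300/96500 = 2.055 mol.
n(Au) deposited = 135 / 196.97 = 0.6854 mol.
Electrons per atom = n(e⁻)/n(Au) = 2.055 / 0.6854 = 3.00 ≈ 3, so the ion is Au³⁺.

3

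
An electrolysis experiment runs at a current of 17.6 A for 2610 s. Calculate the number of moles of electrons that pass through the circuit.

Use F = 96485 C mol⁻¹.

0.476 mol

Q = I·t = 17.60 A × 2610.0 s = 45940 C.
n(e⁻) = Q/F = 45940 / 96485 = 0.476 mol.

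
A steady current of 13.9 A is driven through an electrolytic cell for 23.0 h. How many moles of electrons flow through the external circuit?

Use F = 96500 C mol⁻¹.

Q = I·t = 13.90 A × 82800 s = 1151000 C.
n(e⁻) = Q/F = 1151000 / 96500 = 11.9 mol.

11.9 mol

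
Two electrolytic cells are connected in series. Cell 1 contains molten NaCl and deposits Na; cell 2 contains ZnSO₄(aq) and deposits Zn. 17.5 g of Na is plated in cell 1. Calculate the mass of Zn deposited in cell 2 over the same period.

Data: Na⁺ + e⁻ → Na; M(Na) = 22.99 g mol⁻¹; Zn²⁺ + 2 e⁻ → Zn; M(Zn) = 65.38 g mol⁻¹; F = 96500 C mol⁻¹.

n(Na) = 17.5 / 22.99 = 0.7612 mol.
Since Na⁺ + e⁻ → Na, n(e⁻) passed = 1 × 0.7612 = 0.7612 mol.
Cells in series carry the same charge, so the same 0.7612 mol of electrons passes through cell 2.
Zn²⁺ + 2 e⁻ → Zn, so n(Zn) = 0.7612 / 2 = 0.3806 mol.
m(Zn) = 0.3806 × 65.38 = 24.9 g.

24.9 g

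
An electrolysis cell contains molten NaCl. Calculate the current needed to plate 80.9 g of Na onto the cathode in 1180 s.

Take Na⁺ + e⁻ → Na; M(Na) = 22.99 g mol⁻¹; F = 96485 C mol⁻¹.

288 A

n(Na) = 80.9 / 22.99 = 3.519 mol.
n(e⁻) = 1 × 3.519 = 3.519 mol.
Q = n(e⁻)·F = 3.519 × 96485 = 339500 C.
I = Q/t = 339500 / 1180.0 s = 288 A.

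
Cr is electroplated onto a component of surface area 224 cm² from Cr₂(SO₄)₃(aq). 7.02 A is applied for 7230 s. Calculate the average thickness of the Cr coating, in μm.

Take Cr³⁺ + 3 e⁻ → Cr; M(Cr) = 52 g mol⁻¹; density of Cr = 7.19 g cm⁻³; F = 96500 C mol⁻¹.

56.6 μm

Q = I·t = 7.020 × 7230.0 = 50750 C; n(e⁻) = 0.5260 mol.
n(Cr) = n(e⁻)/3 = 0.1753 mol, so m = 0.1753 × 52 = 9.117 g.
Volume = m/ρ = 9.117 / 7.19 = 1.268 cm³.
Thickness = V/A = 1.268 / 224 = 0.00566 cm = 56.6 μm.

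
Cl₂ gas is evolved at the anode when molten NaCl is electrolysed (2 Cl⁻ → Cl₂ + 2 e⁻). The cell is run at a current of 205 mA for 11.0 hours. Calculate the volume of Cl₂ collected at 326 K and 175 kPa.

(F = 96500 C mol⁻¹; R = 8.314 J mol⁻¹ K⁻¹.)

0.651 L

Q = I·t = 0.2050 A × 39600 s = 8118 C.
n(e⁻) = Q/F = 8118 / 96500 = 0.08412 mol.
2 electrons are transferred per Cl₂ molecule, so n(Cl₂) = 0.08412 / 2 = 0.04206 mol.
V = nRT/P = (0.04206 × 8.314 × 326) / (175 × 10³ Pa) = 6.51 × 10⁻⁴ m³ = 0.651 L.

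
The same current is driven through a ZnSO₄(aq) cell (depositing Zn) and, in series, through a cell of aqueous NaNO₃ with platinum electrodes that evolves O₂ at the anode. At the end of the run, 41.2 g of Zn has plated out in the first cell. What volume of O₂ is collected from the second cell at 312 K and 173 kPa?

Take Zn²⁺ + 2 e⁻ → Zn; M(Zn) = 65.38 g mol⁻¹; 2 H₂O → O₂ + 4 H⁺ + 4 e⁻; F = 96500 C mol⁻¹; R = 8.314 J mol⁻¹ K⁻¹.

4.72 L

n(Zn) = 41.2 / 65.38 = 0.6302 mol, so n(e⁻) = 2 × 0.6302 = 1.260 mol.
The cells are in series, so the same 1.260 mol of electrons passes through the second cell.
2 H₂O → O₂ + 4 H⁺ + 4 e⁻ — 4 mol e⁻ per mol O₂, so n(O₂) = 1.260/4 = 0.3151 mol.
V = nRT/P = (0.3151 × 8.314 × 312) / (173 × 10³) = 0.00472 m³ = 4.72 L.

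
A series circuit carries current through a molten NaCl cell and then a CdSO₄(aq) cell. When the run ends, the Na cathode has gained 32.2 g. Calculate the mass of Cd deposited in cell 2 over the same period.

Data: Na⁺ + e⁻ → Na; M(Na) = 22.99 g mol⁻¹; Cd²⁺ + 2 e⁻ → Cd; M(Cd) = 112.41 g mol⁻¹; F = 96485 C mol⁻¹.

78.7 g

n(Na) = 32.2 / 22.99 = 1.401 mol.
Since Na⁺ + e⁻ → Na, n(e⁻) passed = 1 × 1.401 = 1.401 mol.
Cells in series carry the same charge, so the same 1.401 mol of electrons passes through cell 2.
Cd²⁺ + 2 e⁻ → Cd, so n(Cd) = 1.401 / 2 = 0.7003 mol.
m(Cd) = 0.7003 × 112.41 = 78.7 g.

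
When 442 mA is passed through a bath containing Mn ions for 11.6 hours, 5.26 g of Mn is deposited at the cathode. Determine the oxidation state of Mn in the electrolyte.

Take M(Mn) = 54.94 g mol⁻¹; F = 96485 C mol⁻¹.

+2

Q = I·t = 0.4420 A × 41760 s = 18460 C, so n(e⁻) = 18460/96485 = 0.1913 mol.
n(Mn) deposited = 5.26 / 54.94 = 0.09574 mol.
Electrons per atom = n(e⁻)/n(Mn) = 0.1913 / 0.09574 = 2.00 ≈ 2, so the ion is Mn²⁺.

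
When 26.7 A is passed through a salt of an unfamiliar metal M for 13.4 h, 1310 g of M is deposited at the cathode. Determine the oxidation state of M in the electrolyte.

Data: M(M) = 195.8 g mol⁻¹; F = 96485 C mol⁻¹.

Q = I·t = 26.70 A × 48240 s = 1288000 C, so n(e⁻) = 1288000/96485 = 13.35 mol.
n(M) deposited = 1310 / 195.8 = 6.691 mol.
Electrons per atom = n(e⁻)/n(M) = 13.35 / 6.691 = 2.00 ≈ 2, so the ion is M²⁺.

+2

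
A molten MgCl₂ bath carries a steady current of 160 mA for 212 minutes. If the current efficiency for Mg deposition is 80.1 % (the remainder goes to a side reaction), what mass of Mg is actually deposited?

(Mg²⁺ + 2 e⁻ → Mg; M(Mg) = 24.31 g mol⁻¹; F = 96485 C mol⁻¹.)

Q = I·t = 0.1600 × 12720 = 2035 C.
n(e⁻) = 2035/96485 = 0.02109 mol; theoretically n(Mg) = 0.02109/2 = 0.01055 mol, m_theo = 0.2564 g.
At 80.1 % efficiency, m_actual = 0.801 × 0.2564 = 0.205 g.

0.205 g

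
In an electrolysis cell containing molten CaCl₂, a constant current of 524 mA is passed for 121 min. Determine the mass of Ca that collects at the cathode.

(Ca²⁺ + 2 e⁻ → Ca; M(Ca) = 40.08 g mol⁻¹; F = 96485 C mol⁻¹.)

0.790 g

Q = I·t = 0.5240 A × 7260.0 s = 3804 C.
n(e⁻) = Q/F = 3804 / 96485 = 0.03943 mol.
Ca²⁺ + 2 e⁻ → Ca, so n(Ca) = n(e⁻)/2 = 0.01971 mol.
m = n·M = 0.01971 × 40.08 = 0.790 g.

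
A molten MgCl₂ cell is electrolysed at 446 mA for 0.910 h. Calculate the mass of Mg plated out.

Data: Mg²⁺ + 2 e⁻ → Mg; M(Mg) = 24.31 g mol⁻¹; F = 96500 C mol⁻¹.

0.184 g

Q = I·t = 0.4460 A × 3276.0 s = 1461 C.
n(e⁻) = Q/F = 1461 / 96500 = 0.01514 mol.
Mg²⁺ + 2 e⁻ → Mg, so n(Mg) = n(e⁻)/2 = 0.007570 mol.
m = n·M = 0.007570 × 24.31 = 0.184 g.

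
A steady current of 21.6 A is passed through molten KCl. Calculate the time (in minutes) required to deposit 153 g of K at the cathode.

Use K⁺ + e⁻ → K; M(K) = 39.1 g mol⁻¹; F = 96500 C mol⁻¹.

291 min

n(K) = m/M = 153 / 39.1 = 3.913 mol.
Each K atom requires 1 electron, so n(e⁻) = 1 × 3.913 = 3.913 mol.
Q = n(e⁻)·F = 3.913 × 96500 = 377600 C.
t = Q/I = 377600 / 21.60 A = 17480 s = 291 min.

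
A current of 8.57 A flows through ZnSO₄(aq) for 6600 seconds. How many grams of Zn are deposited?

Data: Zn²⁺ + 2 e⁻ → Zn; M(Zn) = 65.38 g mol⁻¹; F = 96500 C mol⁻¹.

Q = I·t = 8.570 A × 6600.0 s = 56560 C.
n(e⁻) = Q/F = 56560 / 96500 = 0.5861 mol.
Zn²⁺ + 2 e⁻ → Zn, so n(Zn) = n(e⁻)/2 = 0.2931 mol.
m = n·M = 0.2931 × 65.38 = 19.2 g.

19.2 g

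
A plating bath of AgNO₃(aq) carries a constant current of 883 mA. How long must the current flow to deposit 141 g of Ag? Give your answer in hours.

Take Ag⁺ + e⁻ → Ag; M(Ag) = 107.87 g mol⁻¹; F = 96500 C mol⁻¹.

39.7 h

n(Ag) = m/M = 141 / 107.87 = 1.307 mol.
Each Ag atom requires 1 electron, so n(e⁻) = 1 × 1.307 = 1.307 mol.
Q = n(e⁻)·F = 1.307 × 96500 = 126100 C.
t = Q/I = 126100 / 0.8830 A = 142900 s = 39.7 h.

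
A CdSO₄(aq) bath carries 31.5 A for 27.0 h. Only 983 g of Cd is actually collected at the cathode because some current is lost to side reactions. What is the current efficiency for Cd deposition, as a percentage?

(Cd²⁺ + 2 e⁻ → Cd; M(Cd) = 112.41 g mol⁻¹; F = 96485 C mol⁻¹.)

Q = I·t = 31.50 × 97200 = 3062000 C; n(e⁻) = 3062000/96485 = 31.73 mol.
Theoretical n(Cd) = n(e⁻)/2 = 15.87 mol, i.e. m_theo = 15.87 × 112.41 = 1784 g.
Efficiency = m_actual / m_theo = 983 / 1784 = 55.1 %.

55.1 %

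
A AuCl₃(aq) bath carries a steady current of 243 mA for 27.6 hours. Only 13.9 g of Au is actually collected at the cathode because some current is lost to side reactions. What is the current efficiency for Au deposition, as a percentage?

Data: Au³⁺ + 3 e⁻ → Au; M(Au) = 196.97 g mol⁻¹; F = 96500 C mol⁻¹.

84.6 %

Q = I·t = 0.2430 × 99360 = 24140 C; n(e⁻) = 24140/96500 = 0.2502 mol.
Theoretical n(Au) = n(e⁻)/3 = 0.08340 mol, i.e. m_theo = 0.08340 × 196.97 = 16.43 g.
Efficiency = m_actual / m_theo = 13.9 / 16.43 = 84.6 %.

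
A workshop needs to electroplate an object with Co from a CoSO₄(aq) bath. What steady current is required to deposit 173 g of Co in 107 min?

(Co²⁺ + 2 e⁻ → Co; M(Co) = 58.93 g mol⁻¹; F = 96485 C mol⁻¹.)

n(Co) = 173 / 58.93 = 2.936 mol.
n(e⁻) = 2 × 2.936 = 5.871 mol.
Q = n(e⁻)·F = 5.871 × 96485 = 566500 C.
I = Q/t = 566500 / 6420.0 s = 88.2 A.

88.2 A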